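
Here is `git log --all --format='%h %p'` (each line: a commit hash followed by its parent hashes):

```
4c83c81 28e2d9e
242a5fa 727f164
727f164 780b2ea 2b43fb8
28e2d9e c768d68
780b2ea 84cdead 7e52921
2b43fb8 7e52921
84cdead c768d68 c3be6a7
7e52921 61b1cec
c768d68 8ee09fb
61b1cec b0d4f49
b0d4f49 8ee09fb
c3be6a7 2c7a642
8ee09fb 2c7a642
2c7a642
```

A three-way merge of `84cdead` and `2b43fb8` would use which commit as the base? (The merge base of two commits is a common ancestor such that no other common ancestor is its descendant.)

8ee09fb

Ancestors of 84cdead: {2c7a642, 84cdead, 8ee09fb, c3be6a7, c768d68}.
Ancestors of 2b43fb8: {2b43fb8, 2c7a642, 61b1cec, 7e52921, 8ee09fb, b0d4f49}.
Common ancestors: {2c7a642, 8ee09fb}.
Among these, 8ee09fb is not an ancestor of any other common ancestor — it is the merge base.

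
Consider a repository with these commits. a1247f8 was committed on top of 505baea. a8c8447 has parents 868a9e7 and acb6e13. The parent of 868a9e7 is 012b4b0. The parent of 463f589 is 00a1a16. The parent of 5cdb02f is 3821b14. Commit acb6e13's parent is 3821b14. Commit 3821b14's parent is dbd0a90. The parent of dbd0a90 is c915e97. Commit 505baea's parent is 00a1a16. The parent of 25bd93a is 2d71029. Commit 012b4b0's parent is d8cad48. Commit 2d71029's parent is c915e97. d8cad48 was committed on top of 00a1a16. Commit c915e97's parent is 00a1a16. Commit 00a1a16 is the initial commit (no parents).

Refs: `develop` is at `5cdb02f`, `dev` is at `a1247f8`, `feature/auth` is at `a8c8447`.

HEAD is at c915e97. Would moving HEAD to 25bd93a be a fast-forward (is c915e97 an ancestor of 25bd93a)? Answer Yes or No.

A fast-forward from c915e97 to 25bd93a is possible iff c915e97 is an ancestor of 25bd93a.
Ancestors of 25bd93a: {00a1a16, 25bd93a, 2d71029, c915e97}.
c915e97 is among them, so fast-forward is possible.

Yes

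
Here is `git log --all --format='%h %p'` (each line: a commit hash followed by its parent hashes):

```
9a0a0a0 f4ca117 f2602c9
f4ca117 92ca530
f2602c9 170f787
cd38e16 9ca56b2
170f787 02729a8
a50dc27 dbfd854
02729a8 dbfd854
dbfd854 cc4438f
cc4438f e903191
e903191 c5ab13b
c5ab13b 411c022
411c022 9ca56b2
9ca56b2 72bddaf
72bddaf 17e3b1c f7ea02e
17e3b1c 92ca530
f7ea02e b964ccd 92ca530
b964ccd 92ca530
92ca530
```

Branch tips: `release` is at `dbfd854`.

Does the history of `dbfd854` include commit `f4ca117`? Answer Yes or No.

Ancestors of dbfd854: {17e3b1c, 411c022, 72bddaf, 92ca530, 9ca56b2, b964ccd, c5ab13b, cc4438f, dbfd854, e903191, f7ea02e}.
f4ca117 is not in that set, so it is not an ancestor of dbfd854.

No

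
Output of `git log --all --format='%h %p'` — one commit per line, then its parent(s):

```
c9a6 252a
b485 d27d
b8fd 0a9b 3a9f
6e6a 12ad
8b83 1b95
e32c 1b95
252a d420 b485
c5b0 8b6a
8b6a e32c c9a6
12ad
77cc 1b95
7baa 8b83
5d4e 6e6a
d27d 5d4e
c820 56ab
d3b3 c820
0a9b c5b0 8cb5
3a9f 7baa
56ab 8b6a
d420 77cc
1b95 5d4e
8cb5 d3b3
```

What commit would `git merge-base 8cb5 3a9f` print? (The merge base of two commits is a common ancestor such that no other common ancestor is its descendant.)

1b95

Ancestors of 8cb5: {12ad, 1b95, 252a, 56ab, 5d4e, 6e6a, 77cc, 8b6a, 8cb5, b485, c820, c9a6, d27d, d3b3, d420, e32c}.
Ancestors of 3a9f: {12ad, 1b95, 3a9f, 5d4e, 6e6a, 7baa, 8b83}.
Common ancestors: {12ad, 1b95, 5d4e, 6e6a}.
Among these, 1b95 is not an ancestor of any other common ancestor — it is the merge base.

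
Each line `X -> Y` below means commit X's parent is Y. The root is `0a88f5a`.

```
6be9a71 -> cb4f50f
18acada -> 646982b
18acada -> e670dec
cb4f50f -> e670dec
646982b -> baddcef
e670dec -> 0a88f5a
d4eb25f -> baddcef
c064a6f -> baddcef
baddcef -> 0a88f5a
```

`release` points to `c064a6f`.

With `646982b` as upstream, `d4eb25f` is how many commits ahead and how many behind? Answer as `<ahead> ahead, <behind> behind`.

Reachable from d4eb25f: {0a88f5a, baddcef, d4eb25f}.
Reachable from 646982b: {0a88f5a, 646982b, baddcef}.
Only in d4eb25f's history (ahead): {d4eb25f} — 1.
Only in 646982b's history (behind): {646982b} — 1.

1 ahead, 1 behind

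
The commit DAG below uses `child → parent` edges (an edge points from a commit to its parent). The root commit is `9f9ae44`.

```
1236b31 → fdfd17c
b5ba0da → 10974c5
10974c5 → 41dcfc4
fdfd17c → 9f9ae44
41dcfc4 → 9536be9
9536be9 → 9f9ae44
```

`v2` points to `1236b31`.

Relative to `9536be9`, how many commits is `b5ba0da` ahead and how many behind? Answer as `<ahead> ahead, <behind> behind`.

3 ahead, 0 behind

Reachable from b5ba0da: {10974c5, 41dcfc4, 9536be9, 9f9ae44, b5ba0da}.
Reachable from 9536be9: {9536be9, 9f9ae44}.
Only in b5ba0da's history (ahead): {10974c5, 41dcfc4, b5ba0da} — 3.
Only in 9536be9's history (behind): {} — 0.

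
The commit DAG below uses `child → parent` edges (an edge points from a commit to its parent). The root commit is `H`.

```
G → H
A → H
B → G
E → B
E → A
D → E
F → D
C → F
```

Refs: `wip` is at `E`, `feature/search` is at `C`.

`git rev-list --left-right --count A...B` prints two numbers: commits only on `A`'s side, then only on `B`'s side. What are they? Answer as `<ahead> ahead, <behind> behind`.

Reachable from A: {A, H}.
Reachable from B: {B, G, H}.
Only in A's history (ahead): {A} — 1.
Only in B's history (behind): {B, G} — 2.

1 ahead, 2 behind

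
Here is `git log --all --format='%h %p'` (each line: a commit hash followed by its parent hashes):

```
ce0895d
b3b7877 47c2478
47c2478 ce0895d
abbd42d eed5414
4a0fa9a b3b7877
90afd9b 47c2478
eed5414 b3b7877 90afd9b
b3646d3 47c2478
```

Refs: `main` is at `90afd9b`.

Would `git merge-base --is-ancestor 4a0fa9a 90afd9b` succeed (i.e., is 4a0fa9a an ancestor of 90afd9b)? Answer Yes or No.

No

Ancestors of 90afd9b: {47c2478, 90afd9b, ce0895d}.
4a0fa9a is not in that set, so it is not an ancestor of 90afd9b.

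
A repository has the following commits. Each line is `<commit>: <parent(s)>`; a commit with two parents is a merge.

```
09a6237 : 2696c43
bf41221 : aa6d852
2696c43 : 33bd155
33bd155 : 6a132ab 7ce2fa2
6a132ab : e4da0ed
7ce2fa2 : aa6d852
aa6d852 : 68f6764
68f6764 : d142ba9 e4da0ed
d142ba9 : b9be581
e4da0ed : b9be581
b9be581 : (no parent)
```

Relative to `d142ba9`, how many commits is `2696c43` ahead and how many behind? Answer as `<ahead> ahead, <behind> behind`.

7 ahead, 0 behind

Reachable from 2696c43: {2696c43, 33bd155, 68f6764, 6a132ab, 7ce2fa2, aa6d852, b9be581, d142ba9, e4da0ed}.
Reachable from d142ba9: {b9be581, d142ba9}.
Only in 2696c43's history (ahead): {2696c43, 33bd155, 68f6764, 6a132ab, 7ce2fa2, aa6d852, e4da0ed} — 7.
Only in d142ba9's history (behind): {} — 0.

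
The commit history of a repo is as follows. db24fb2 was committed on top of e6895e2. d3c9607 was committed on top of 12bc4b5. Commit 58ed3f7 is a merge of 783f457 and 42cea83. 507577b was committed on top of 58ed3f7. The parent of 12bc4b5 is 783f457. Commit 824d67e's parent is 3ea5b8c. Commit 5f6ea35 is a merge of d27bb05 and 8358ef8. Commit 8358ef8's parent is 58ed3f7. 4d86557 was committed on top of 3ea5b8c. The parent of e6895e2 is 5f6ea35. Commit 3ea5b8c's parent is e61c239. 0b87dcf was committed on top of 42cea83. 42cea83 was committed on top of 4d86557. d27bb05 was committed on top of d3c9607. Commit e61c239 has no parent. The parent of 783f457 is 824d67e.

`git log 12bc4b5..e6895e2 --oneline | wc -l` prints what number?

Reachable from e6895e2: {12bc4b5, 3ea5b8c, 42cea83, 4d86557, 58ed3f7, 5f6ea35, 783f457, 824d67e, 8358ef8, d27bb05, d3c9607, e61c239, e6895e2}.
Reachable from 12bc4b5: {12bc4b5, 3ea5b8c, 783f457, 824d67e, e61c239}.
In e6895e2's history but not 12bc4b5's: {42cea83, 4d86557, 58ed3f7, 5f6ea35, 8358ef8, d27bb05, d3c9607, e6895e2} — 8 commits.

8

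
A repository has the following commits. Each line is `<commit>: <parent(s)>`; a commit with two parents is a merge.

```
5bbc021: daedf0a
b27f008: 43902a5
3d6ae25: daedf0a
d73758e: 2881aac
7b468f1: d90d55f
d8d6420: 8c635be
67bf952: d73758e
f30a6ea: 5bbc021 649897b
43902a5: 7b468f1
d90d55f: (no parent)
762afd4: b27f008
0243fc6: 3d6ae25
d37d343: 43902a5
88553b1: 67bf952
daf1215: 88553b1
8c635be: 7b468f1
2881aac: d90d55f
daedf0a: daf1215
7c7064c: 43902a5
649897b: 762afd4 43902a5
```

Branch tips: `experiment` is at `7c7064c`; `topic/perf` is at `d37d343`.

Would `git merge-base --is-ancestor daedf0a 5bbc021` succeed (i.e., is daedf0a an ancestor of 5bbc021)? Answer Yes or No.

Ancestors of 5bbc021 (commits reachable by following parents): {2881aac, 5bbc021, 67bf952, 88553b1, d73758e, d90d55f, daedf0a, daf1215}.
daedf0a is in that set, so it is an ancestor of 5bbc021.

Yes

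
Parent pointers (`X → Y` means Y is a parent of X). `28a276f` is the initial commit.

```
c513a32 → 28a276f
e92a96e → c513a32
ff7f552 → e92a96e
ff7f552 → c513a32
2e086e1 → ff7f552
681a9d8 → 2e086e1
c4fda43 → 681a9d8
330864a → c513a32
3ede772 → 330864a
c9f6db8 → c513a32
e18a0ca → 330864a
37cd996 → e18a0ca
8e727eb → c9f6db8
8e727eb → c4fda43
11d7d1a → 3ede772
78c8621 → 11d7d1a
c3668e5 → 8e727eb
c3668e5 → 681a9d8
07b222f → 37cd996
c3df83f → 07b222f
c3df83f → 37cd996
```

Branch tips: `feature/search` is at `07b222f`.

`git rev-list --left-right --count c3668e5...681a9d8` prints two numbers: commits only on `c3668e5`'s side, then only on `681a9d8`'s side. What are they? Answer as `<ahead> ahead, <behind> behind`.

4 ahead, 0 behind

Reachable from c3668e5: {28a276f, 2e086e1, 681a9d8, 8e727eb, c3668e5, c4fda43, c513a32, c9f6db8, e92a96e, ff7f552}.
Reachable from 681a9d8: {28a276f, 2e086e1, 681a9d8, c513a32, e92a96e, ff7f552}.
Only in c3668e5's history (ahead): {8e727eb, c3668e5, c4fda43, c9f6db8} — 4.
Only in 681a9d8's history (behind): {} — 0.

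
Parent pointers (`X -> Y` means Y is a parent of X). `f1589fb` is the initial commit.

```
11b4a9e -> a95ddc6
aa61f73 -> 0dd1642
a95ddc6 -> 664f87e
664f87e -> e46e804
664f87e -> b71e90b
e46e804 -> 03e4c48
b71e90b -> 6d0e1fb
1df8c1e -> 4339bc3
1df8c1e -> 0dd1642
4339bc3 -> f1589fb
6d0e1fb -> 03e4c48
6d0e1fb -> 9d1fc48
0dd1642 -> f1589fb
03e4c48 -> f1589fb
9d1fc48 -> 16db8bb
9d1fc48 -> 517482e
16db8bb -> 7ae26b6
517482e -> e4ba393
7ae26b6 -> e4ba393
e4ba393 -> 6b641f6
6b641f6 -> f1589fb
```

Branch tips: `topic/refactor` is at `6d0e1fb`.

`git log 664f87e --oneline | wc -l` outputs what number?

12

Walking parent pointers from 664f87e: reachable set = {03e4c48, 16db8bb, 517482e, 664f87e, 6b641f6, 6d0e1fb, 7ae26b6, 9d1fc48, b71e90b, e46e804, e4ba393, f1589fb}.
That is 12 commits.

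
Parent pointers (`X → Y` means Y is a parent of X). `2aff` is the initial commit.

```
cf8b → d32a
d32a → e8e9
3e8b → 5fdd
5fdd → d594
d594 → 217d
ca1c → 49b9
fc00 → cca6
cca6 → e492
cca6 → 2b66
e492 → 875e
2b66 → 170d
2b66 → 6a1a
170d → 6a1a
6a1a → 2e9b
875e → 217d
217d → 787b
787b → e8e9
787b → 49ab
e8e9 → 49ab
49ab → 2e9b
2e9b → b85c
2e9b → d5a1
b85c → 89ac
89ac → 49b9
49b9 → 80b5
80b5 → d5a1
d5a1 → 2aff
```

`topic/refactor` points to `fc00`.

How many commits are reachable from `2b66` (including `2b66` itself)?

Walking parent pointers from 2b66: reachable set = {170d, 2aff, 2b66, 2e9b, 49b9, 6a1a, 80b5, 89ac, b85c, d5a1}.
That is 10 commits.

10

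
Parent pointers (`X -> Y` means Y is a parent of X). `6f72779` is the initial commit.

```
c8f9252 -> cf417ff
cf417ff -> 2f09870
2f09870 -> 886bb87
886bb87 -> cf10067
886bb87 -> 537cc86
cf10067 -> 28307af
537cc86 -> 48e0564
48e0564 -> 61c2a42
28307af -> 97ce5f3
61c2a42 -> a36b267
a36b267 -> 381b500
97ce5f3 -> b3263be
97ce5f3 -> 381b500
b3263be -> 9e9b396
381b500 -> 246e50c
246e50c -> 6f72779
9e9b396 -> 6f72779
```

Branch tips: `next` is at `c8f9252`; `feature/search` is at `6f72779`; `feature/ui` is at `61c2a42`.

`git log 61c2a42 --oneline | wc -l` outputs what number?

Walking parent pointers from 61c2a42: reachable set = {246e50c, 381b500, 61c2a42, 6f72779, a36b267}.
That is 5 commits.

5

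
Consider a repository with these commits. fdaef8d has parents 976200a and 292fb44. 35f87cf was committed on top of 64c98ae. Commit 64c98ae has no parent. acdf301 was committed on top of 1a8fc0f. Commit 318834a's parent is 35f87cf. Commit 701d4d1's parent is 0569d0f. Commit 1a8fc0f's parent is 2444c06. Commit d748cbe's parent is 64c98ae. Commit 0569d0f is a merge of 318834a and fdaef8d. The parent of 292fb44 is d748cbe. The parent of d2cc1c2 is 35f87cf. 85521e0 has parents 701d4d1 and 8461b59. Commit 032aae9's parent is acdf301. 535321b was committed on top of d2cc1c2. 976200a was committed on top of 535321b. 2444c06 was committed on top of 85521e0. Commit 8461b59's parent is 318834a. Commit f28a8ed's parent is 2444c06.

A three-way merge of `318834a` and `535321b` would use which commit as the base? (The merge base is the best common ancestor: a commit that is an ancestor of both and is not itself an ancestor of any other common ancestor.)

35f87cf

Ancestors of 318834a: {318834a, 35f87cf, 64c98ae}.
Ancestors of 535321b: {35f87cf, 535321b, 64c98ae, d2cc1c2}.
Common ancestors: {35f87cf, 64c98ae}.
Among these, 35f87cf is not an ancestor of any other common ancestor — it is the merge base.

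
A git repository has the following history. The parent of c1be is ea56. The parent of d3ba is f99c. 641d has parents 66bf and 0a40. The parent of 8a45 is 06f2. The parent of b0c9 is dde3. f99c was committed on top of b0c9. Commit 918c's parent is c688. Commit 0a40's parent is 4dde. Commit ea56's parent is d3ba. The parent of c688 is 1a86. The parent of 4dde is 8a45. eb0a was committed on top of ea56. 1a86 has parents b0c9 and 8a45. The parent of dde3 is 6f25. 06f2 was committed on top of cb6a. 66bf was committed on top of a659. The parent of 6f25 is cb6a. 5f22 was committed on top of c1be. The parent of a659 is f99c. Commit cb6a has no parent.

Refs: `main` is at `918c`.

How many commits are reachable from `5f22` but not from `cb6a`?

8

Reachable from 5f22: {5f22, 6f25, b0c9, c1be, cb6a, d3ba, dde3, ea56, f99c}.
Reachable from cb6a: {cb6a}.
In 5f22's history but not cb6a's: {5f22, 6f25, b0c9, c1be, d3ba, dde3, ea56, f99c} — 8 commits.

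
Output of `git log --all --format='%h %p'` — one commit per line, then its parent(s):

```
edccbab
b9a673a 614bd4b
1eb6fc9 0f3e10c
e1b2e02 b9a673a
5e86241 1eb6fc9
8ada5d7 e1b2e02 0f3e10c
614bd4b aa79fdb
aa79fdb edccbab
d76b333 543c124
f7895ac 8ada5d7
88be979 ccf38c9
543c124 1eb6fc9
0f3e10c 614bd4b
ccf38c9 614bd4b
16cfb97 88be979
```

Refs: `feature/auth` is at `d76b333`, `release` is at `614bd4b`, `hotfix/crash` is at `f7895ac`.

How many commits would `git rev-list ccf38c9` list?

Walking parent pointers from ccf38c9: reachable set = {614bd4b, aa79fdb, ccf38c9, edccbab}.
That is 4 commits.

4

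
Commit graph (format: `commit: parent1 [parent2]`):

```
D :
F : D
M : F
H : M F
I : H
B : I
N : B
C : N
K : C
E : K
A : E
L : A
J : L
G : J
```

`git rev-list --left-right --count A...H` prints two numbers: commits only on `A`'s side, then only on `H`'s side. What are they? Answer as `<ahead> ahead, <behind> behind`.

7 ahead, 0 behind

Reachable from A: {A, B, C, D, E, F, H, I, K, M, N}.
Reachable from H: {D, F, H, M}.
Only in A's history (ahead): {A, B, C, E, I, K, N} — 7.
Only in H's history (behind): {} — 0.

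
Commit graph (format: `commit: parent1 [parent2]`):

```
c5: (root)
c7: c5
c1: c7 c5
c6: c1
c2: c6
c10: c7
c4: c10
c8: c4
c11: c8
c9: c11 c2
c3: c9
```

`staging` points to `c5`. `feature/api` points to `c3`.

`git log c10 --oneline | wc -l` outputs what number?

Walking parent pointers from c10: reachable set = {c10, c5, c7}.
That is 3 commits.

3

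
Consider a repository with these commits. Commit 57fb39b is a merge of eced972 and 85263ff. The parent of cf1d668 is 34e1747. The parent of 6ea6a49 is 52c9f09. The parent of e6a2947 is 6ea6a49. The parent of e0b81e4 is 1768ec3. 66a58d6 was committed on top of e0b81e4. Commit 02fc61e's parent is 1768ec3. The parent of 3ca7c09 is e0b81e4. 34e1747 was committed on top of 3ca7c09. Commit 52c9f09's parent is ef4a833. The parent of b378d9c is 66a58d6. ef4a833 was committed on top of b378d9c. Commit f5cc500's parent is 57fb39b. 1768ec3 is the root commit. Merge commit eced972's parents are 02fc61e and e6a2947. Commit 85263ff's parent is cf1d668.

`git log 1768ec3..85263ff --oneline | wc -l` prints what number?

Reachable from 85263ff: {1768ec3, 34e1747, 3ca7c09, 85263ff, cf1d668, e0b81e4}.
Reachable from 1768ec3: {1768ec3}.
In 85263ff's history but not 1768ec3's: {34e1747, 3ca7c09, 85263ff, cf1d668, e0b81e4} — 5 commits.

5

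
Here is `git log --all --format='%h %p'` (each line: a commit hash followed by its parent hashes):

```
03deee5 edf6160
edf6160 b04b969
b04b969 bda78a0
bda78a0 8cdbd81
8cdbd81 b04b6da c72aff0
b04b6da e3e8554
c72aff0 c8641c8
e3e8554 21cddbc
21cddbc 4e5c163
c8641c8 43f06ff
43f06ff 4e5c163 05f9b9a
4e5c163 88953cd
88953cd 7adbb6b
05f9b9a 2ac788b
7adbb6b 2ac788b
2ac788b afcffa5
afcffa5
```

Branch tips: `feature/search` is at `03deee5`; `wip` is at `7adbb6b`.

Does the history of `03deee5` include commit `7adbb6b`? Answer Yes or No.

Yes

Ancestors of 03deee5 (commits reachable by following parents): {03deee5, 05f9b9a, 21cddbc, 2ac788b, 43f06ff, 4e5c163, 7adbb6b, 88953cd, 8cdbd81, afcffa5, b04b6da, b04b969, bda78a0, c72aff0, c8641c8, e3e8554, edf6160}.
7adbb6b is in that set, so it is an ancestor of 03deee5.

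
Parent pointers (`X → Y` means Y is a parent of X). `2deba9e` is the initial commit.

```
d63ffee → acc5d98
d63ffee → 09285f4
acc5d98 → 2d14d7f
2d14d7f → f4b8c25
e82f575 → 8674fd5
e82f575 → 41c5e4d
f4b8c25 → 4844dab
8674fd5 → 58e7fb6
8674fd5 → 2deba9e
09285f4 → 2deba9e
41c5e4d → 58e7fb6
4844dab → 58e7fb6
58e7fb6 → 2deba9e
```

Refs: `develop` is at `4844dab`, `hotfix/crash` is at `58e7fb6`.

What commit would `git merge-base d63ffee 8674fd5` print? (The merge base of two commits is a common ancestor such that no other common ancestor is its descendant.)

58e7fb6

Ancestors of d63ffee: {09285f4, 2d14d7f, 2deba9e, 4844dab, 58e7fb6, acc5d98, d63ffee, f4b8c25}.
Ancestors of 8674fd5: {2deba9e, 58e7fb6, 8674fd5}.
Common ancestors: {2deba9e, 58e7fb6}.
Among these, 58e7fb6 is not an ancestor of any other common ancestor — it is the merge base.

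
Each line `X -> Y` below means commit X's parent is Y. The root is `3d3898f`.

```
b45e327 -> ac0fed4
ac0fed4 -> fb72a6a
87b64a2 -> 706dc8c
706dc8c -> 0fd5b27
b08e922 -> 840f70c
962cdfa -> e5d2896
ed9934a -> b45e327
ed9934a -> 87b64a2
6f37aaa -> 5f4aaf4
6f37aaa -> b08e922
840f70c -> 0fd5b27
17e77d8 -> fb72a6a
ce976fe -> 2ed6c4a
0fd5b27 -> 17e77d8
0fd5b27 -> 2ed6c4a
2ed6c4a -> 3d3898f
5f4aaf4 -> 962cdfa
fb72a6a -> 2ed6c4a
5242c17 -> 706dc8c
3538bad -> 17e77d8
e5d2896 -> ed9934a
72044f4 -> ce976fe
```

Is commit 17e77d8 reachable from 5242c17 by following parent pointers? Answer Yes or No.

Yes

Ancestors of 5242c17 (commits reachable by following parents): {0fd5b27, 17e77d8, 2ed6c4a, 3d3898f, 5242c17, 706dc8c, fb72a6a}.
17e77d8 is in that set, so it is an ancestor of 5242c17.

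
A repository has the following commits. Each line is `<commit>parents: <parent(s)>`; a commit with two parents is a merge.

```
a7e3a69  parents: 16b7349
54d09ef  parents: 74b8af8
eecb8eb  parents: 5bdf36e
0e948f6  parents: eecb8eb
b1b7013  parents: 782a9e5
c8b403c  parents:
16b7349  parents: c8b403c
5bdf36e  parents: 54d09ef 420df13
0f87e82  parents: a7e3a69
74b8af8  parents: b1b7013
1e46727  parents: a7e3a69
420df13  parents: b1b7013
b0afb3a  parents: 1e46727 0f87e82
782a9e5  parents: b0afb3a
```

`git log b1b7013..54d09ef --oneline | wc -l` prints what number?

Reachable from 54d09ef: {0f87e82, 16b7349, 1e46727, 54d09ef, 74b8af8, 782a9e5, a7e3a69, b0afb3a, b1b7013, c8b403c}.
Reachable from b1b7013: {0f87e82, 16b7349, 1e46727, 782a9e5, a7e3a69, b0afb3a, b1b7013, c8b403c}.
In 54d09ef's history but not b1b7013's: {54d09ef, 74b8af8} — 2 commits.

2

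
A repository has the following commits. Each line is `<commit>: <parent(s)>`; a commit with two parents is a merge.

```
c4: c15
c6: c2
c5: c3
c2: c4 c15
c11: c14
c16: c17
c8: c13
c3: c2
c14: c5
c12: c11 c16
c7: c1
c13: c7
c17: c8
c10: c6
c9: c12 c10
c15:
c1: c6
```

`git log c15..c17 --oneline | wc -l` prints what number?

Reachable from c17: {c1, c13, c15, c17, c2, c4, c6, c7, c8}.
Reachable from c15: {c15}.
In c17's history but not c15's: {c1, c13, c17, c2, c4, c6, c7, c8} — 8 commits.

8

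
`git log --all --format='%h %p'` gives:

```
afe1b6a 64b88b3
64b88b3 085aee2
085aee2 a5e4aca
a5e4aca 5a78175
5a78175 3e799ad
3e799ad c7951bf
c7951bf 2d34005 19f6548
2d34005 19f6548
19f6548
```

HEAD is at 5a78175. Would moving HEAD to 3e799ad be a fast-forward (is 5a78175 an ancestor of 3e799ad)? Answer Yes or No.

No

A fast-forward from 5a78175 to 3e799ad is possible iff 5a78175 is an ancestor of 3e799ad.
Ancestors of 3e799ad: {19f6548, 2d34005, 3e799ad, c7951bf}.
5a78175 is not among them, so fast-forward is not possible.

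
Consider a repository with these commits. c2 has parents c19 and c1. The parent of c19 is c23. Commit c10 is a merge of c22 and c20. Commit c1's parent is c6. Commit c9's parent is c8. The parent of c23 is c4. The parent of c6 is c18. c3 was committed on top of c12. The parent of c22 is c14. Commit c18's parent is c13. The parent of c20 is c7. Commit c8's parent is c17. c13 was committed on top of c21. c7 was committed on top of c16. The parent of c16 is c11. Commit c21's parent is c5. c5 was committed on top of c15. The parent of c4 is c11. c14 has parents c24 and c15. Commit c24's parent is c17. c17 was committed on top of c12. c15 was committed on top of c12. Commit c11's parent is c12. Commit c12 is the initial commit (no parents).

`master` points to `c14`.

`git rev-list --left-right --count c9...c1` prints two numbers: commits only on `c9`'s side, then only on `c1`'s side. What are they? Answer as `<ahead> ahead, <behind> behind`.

3 ahead, 7 behind

Reachable from c9: {c12, c17, c8, c9}.
Reachable from c1: {c1, c12, c13, c15, c18, c21, c5, c6}.
Only in c9's history (ahead): {c17, c8, c9} — 3.
Only in c1's history (behind): {c1, c13, c15, c18, c21, c5, c6} — 7.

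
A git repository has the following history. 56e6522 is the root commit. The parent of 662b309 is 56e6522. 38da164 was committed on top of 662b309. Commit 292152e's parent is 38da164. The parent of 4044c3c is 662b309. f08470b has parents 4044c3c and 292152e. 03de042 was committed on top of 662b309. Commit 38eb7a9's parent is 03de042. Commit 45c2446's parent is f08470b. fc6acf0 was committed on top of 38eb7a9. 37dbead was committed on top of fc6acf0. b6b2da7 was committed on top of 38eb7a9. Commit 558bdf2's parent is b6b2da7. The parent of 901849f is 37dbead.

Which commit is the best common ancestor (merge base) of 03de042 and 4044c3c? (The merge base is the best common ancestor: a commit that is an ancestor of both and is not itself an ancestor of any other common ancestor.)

Ancestors of 03de042: {03de042, 56e6522, 662b309}.
Ancestors of 4044c3c: {4044c3c, 56e6522, 662b309}.
Common ancestors: {56e6522, 662b309}.
Among these, 662b309 is not an ancestor of any other common ancestor — it is the merge base.

662b309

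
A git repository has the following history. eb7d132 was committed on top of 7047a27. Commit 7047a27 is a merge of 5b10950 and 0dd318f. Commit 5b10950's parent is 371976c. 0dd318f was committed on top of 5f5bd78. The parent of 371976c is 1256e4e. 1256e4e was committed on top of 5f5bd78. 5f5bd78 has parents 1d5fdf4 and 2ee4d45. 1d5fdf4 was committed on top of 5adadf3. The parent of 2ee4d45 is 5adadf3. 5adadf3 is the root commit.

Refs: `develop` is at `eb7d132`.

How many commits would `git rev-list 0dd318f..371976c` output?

Reachable from 371976c: {1256e4e, 1d5fdf4, 2ee4d45, 371976c, 5adadf3, 5f5bd78}.
Reachable from 0dd318f: {0dd318f, 1d5fdf4, 2ee4d45, 5adadf3, 5f5bd78}.
In 371976c's history but not 0dd318f's: {1256e4e, 371976c} — 2 commits.

2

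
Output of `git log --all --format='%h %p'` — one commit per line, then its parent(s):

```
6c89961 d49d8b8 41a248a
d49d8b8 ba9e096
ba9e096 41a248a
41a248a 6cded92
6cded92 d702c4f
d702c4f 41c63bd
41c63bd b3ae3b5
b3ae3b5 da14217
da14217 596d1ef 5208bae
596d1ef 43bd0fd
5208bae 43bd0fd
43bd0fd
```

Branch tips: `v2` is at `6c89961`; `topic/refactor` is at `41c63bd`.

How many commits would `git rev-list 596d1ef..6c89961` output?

Reachable from 6c89961: {41a248a, 41c63bd, 43bd0fd, 5208bae, 596d1ef, 6c89961, 6cded92, b3ae3b5, ba9e096, d49d8b8, d702c4f, da14217}.
Reachable from 596d1ef: {43bd0fd, 596d1ef}.
In 6c89961's history but not 596d1ef's: {41a248a, 41c63bd, 5208bae, 6c89961, 6cded92, b3ae3b5, ba9e096, d49d8b8, d702c4f, da14217} — 10 commits.

10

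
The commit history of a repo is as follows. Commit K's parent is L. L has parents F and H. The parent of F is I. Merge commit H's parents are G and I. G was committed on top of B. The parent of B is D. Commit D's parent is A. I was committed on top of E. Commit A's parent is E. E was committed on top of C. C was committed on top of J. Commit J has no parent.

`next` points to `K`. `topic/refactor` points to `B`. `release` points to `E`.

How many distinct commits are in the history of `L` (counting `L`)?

Walking parent pointers from L: reachable set = {A, B, C, D, E, F, G, H, I, J, L}.
That is 11 commits.

11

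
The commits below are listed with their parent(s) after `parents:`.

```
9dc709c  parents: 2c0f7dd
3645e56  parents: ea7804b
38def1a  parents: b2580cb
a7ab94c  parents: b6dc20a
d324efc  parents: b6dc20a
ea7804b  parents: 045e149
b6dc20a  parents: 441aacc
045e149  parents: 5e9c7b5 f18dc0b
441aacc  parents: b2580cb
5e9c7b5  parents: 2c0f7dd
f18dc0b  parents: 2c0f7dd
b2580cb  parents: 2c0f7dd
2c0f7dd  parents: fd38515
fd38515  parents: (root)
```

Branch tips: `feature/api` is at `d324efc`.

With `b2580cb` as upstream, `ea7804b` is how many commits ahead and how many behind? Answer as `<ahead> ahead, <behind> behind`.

4 ahead, 1 behind

Reachable from ea7804b: {045e149, 2c0f7dd, 5e9c7b5, ea7804b, f18dc0b, fd38515}.
Reachable from b2580cb: {2c0f7dd, b2580cb, fd38515}.
Only in ea7804b's history (ahead): {045e149, 5e9c7b5, ea7804b, f18dc0b} — 4.
Only in b2580cb's history (behind): {b2580cb} — 1.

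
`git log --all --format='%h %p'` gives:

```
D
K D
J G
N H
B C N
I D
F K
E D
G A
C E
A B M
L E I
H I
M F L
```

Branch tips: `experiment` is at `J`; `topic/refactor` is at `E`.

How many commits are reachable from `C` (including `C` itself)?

3

Walking parent pointers from C: reachable set = {C, D, E}.
That is 3 commits.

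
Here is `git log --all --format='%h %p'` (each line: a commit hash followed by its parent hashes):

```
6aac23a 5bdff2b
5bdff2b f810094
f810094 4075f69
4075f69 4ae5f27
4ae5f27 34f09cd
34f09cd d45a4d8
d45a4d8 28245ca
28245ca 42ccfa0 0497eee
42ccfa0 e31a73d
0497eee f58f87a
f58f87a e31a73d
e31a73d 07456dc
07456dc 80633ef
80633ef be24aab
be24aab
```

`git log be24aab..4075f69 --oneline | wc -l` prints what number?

Reachable from 4075f69: {0497eee, 07456dc, 28245ca, 34f09cd, 4075f69, 42ccfa0, 4ae5f27, 80633ef, be24aab, d45a4d8, e31a73d, f58f87a}.
Reachable from be24aab: {be24aab}.
In 4075f69's history but not be24aab's: {0497eee, 07456dc, 28245ca, 34f09cd, 4075f69, 42ccfa0, 4ae5f27, 80633ef, d45a4d8, e31a73d, f58f87a} — 11 commits.

11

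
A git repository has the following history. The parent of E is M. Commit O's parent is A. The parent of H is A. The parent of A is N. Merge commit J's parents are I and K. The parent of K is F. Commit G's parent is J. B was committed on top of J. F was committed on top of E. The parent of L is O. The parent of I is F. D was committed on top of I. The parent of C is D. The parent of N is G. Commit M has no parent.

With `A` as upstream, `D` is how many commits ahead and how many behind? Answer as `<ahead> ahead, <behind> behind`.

Reachable from D: {D, E, F, I, M}.
Reachable from A: {A, E, F, G, I, J, K, M, N}.
Only in D's history (ahead): {D} — 1.
Only in A's history (behind): {A, G, J, K, N} — 5.

1 ahead, 5 behind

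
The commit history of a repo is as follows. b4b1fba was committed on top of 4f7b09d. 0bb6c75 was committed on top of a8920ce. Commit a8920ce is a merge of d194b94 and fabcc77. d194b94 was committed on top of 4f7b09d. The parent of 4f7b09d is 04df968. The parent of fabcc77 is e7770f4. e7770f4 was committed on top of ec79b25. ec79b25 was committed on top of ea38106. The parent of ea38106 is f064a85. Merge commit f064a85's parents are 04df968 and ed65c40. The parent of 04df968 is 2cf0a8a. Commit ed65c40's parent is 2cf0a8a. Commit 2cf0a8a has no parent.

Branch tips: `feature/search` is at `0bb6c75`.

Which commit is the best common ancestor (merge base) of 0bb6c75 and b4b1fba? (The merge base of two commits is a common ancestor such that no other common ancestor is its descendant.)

4f7b09d

Ancestors of 0bb6c75: {04df968, 0bb6c75, 2cf0a8a, 4f7b09d, a8920ce, d194b94, e7770f4, ea38106, ec79b25, ed65c40, f064a85, fabcc77}.
Ancestors of b4b1fba: {04df968, 2cf0a8a, 4f7b09d, b4b1fba}.
Common ancestors: {04df968, 2cf0a8a, 4f7b09d}.
Among these, 4f7b09d is not an ancestor of any other common ancestor — it is the merge base.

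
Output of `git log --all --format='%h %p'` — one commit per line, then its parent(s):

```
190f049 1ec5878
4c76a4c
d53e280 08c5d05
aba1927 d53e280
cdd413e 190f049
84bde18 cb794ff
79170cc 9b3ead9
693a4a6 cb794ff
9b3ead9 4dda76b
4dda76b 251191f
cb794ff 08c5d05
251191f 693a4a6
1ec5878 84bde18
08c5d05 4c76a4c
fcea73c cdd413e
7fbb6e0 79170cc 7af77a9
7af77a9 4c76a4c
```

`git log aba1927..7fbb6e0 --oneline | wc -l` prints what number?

Reachable from 7fbb6e0: {08c5d05, 251191f, 4c76a4c, 4dda76b, 693a4a6, 79170cc, 7af77a9, 7fbb6e0, 9b3ead9, cb794ff}.
Reachable from aba1927: {08c5d05, 4c76a4c, aba1927, d53e280}.
In 7fbb6e0's history but not aba1927's: {251191f, 4dda76b, 693a4a6, 79170cc, 7af77a9, 7fbb6e0, 9b3ead9, cb794ff} — 8 commits.

8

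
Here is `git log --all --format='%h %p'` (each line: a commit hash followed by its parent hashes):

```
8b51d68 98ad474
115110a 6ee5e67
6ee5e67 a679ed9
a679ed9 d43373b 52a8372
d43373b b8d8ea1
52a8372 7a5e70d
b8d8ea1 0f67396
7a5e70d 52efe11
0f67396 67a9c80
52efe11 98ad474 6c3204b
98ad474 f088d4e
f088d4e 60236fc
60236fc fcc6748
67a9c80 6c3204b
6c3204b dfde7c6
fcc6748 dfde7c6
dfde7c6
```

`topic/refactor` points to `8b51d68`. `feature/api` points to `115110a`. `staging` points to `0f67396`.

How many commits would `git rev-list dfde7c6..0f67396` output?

Reachable from 0f67396: {0f67396, 67a9c80, 6c3204b, dfde7c6}.
Reachable from dfde7c6: {dfde7c6}.
In 0f67396's history but not dfde7c6's: {0f67396, 67a9c80, 6c3204b} — 3 commits.

3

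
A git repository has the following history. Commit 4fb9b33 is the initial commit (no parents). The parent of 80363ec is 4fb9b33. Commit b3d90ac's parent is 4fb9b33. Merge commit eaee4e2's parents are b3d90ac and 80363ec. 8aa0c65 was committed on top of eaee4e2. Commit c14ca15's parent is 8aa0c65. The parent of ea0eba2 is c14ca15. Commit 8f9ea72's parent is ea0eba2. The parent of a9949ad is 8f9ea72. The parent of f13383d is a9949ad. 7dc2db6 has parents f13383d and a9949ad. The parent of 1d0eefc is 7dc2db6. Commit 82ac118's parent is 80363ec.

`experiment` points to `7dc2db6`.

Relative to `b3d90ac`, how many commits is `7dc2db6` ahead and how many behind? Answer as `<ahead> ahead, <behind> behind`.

Reachable from 7dc2db6: {4fb9b33, 7dc2db6, 80363ec, 8aa0c65, 8f9ea72, a9949ad, b3d90ac, c14ca15, ea0eba2, eaee4e2, f13383d}.
Reachable from b3d90ac: {4fb9b33, b3d90ac}.
Only in 7dc2db6's history (ahead): {7dc2db6, 80363ec, 8aa0c65, 8f9ea72, a9949ad, c14ca15, ea0eba2, eaee4e2, f13383d} — 9.
Only in b3d90ac's history (behind): {} — 0.

9 ahead, 0 behind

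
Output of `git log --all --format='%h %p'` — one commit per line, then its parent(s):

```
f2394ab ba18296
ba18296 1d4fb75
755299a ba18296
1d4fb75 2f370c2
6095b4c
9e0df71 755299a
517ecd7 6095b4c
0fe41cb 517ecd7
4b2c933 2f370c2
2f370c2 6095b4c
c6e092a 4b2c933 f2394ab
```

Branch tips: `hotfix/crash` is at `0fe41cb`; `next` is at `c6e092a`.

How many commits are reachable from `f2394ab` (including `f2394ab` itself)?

Walking parent pointers from f2394ab: reachable set = {1d4fb75, 2f370c2, 6095b4c, ba18296, f2394ab}.
That is 5 commits.

5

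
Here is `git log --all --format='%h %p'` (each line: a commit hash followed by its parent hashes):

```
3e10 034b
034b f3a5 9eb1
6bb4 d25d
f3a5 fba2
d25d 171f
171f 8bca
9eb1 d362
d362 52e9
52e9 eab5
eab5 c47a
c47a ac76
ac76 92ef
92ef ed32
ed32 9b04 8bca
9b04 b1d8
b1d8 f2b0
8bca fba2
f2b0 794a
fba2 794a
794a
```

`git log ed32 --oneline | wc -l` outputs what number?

Walking parent pointers from ed32: reachable set = {794a, 8bca, 9b04, b1d8, ed32, f2b0, fba2}.
That is 7 commits.

7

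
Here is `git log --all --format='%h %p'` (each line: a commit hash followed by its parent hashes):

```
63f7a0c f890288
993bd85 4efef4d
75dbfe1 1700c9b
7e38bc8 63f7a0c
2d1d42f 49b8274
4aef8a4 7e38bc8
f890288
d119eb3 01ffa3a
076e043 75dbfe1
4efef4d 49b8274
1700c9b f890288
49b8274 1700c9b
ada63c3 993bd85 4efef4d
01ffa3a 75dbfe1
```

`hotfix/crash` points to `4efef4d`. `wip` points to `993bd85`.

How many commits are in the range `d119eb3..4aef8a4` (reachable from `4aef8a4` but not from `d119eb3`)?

Reachable from 4aef8a4: {4aef8a4, 63f7a0c, 7e38bc8, f890288}.
Reachable from d119eb3: {01ffa3a, 1700c9b, 75dbfe1, d119eb3, f890288}.
In 4aef8a4's history but not d119eb3's: {4aef8a4, 63f7a0c, 7e38bc8} — 3 commits.

3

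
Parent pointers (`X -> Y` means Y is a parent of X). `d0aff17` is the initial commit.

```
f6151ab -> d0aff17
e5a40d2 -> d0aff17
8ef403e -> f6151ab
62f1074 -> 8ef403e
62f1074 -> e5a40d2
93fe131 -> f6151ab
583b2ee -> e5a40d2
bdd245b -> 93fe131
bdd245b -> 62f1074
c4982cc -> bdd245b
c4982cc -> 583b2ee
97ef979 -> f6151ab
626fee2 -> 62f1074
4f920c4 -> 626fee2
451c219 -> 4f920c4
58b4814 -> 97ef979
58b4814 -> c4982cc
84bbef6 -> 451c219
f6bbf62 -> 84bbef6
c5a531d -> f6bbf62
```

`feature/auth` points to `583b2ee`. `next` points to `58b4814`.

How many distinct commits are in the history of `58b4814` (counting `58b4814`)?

Walking parent pointers from 58b4814: reachable set = {583b2ee, 58b4814, 62f1074, 8ef403e, 93fe131, 97ef979, bdd245b, c4982cc, d0aff17, e5a40d2, f6151ab}.
That is 11 commits.

11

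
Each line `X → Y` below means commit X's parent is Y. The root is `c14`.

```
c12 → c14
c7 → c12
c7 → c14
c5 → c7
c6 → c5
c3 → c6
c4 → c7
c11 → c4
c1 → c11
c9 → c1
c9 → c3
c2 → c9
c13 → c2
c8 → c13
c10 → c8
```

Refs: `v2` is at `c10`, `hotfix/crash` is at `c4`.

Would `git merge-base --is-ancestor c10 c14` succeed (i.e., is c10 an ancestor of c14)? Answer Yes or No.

Ancestors of c14: {c14}.
c10 is not in that set, so it is not an ancestor of c14.

No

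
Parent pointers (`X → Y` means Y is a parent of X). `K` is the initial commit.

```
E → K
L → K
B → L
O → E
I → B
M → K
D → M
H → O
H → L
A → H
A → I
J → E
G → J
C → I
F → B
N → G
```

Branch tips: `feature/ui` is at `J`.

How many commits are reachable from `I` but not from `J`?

3

Reachable from I: {B, I, K, L}.
Reachable from J: {E, J, K}.
In I's history but not J's: {B, I, L} — 3 commits.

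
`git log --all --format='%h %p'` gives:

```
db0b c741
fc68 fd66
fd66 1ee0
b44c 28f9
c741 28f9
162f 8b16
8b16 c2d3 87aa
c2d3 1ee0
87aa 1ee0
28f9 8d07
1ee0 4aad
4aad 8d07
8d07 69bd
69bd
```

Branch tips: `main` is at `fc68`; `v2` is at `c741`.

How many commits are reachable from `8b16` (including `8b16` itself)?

7

Walking parent pointers from 8b16: reachable set = {1ee0, 4aad, 69bd, 87aa, 8b16, 8d07, c2d3}.
That is 7 commits.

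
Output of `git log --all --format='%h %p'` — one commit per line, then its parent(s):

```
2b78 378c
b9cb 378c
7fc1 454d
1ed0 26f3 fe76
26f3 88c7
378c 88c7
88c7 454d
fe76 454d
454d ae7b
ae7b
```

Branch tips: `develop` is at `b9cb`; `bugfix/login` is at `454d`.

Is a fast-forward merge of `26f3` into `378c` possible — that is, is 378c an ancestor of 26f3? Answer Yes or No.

No

A fast-forward from 378c to 26f3 is possible iff 378c is an ancestor of 26f3.
Ancestors of 26f3: {26f3, 454d, 88c7, ae7b}.
378c is not among them, so fast-forward is not possible.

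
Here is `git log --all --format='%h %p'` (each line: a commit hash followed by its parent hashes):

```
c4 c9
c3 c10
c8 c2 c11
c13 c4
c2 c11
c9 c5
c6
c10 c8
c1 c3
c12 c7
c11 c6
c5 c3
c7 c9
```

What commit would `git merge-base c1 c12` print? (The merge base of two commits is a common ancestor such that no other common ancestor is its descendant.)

Ancestors of c1: {c1, c10, c11, c2, c3, c6, c8}.
Ancestors of c12: {c10, c11, c12, c2, c3, c5, c6, c7, c8, c9}.
Common ancestors: {c10, c11, c2, c3, c6, c8}.
Among these, c3 is not an ancestor of any other common ancestor — it is the merge base.

c3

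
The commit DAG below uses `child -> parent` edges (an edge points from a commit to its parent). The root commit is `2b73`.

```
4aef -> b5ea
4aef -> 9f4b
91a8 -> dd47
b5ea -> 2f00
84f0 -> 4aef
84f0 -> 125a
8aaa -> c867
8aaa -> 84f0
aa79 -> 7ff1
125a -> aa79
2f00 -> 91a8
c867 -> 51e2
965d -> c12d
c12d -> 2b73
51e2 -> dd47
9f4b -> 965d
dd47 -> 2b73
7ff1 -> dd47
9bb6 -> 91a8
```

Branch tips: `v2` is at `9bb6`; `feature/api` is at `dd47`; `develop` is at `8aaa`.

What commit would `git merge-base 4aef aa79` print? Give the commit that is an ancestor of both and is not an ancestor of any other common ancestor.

Ancestors of 4aef: {2b73, 2f00, 4aef, 91a8, 965d, 9f4b, b5ea, c12d, dd47}.
Ancestors of aa79: {2b73, 7ff1, aa79, dd47}.
Common ancestors: {2b73, dd47}.
Among these, dd47 is not an ancestor of any other common ancestor — it is the merge base.

dd47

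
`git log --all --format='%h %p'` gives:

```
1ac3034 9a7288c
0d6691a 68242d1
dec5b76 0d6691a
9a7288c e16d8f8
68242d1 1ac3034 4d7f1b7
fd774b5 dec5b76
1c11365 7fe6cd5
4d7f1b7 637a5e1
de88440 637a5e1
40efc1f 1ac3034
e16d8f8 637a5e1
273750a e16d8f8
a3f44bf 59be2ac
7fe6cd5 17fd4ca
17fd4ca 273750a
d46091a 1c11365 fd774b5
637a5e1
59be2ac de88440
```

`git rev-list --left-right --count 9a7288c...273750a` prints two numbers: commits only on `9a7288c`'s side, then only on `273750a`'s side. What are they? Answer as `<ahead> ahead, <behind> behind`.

1 ahead, 1 behind

Reachable from 9a7288c: {637a5e1, 9a7288c, e16d8f8}.
Reachable from 273750a: {273750a, 637a5e1, e16d8f8}.
Only in 9a7288c's history (ahead): {9a7288c} — 1.
Only in 273750a's history (behind): {273750a} — 1.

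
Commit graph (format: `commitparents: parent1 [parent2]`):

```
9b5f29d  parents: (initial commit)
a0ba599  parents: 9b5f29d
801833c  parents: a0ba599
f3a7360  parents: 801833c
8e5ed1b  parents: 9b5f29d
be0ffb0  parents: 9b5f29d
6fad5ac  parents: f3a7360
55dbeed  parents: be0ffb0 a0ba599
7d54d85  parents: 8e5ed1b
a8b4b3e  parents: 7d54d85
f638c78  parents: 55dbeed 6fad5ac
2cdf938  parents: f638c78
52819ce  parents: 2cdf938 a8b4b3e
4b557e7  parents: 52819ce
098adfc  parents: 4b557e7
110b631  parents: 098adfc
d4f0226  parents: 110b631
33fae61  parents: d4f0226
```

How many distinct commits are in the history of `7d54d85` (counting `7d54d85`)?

Walking parent pointers from 7d54d85: reachable set = {7d54d85, 8e5ed1b, 9b5f29d}.
That is 3 commits.

3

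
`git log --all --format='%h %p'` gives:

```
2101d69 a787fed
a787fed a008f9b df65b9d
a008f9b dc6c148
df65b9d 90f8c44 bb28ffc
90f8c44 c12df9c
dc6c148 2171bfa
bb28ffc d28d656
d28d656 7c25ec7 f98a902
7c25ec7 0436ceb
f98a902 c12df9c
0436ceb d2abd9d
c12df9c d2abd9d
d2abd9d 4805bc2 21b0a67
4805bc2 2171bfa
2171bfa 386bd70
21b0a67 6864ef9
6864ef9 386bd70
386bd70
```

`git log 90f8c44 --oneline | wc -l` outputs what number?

8

Walking parent pointers from 90f8c44: reachable set = {2171bfa, 21b0a67, 386bd70, 4805bc2, 6864ef9, 90f8c44, c12df9c, d2abd9d}.
That is 8 commits.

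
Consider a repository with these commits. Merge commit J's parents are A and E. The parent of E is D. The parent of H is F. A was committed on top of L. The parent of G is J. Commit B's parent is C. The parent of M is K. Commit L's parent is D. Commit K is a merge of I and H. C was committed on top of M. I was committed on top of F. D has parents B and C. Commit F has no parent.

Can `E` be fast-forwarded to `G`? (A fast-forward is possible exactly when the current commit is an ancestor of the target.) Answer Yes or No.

A fast-forward from E to G is possible iff E is an ancestor of G.
Ancestors of G: {A, B, C, D, E, F, G, H, I, J, K, L, M}.
E is among them, so fast-forward is possible.

Yes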